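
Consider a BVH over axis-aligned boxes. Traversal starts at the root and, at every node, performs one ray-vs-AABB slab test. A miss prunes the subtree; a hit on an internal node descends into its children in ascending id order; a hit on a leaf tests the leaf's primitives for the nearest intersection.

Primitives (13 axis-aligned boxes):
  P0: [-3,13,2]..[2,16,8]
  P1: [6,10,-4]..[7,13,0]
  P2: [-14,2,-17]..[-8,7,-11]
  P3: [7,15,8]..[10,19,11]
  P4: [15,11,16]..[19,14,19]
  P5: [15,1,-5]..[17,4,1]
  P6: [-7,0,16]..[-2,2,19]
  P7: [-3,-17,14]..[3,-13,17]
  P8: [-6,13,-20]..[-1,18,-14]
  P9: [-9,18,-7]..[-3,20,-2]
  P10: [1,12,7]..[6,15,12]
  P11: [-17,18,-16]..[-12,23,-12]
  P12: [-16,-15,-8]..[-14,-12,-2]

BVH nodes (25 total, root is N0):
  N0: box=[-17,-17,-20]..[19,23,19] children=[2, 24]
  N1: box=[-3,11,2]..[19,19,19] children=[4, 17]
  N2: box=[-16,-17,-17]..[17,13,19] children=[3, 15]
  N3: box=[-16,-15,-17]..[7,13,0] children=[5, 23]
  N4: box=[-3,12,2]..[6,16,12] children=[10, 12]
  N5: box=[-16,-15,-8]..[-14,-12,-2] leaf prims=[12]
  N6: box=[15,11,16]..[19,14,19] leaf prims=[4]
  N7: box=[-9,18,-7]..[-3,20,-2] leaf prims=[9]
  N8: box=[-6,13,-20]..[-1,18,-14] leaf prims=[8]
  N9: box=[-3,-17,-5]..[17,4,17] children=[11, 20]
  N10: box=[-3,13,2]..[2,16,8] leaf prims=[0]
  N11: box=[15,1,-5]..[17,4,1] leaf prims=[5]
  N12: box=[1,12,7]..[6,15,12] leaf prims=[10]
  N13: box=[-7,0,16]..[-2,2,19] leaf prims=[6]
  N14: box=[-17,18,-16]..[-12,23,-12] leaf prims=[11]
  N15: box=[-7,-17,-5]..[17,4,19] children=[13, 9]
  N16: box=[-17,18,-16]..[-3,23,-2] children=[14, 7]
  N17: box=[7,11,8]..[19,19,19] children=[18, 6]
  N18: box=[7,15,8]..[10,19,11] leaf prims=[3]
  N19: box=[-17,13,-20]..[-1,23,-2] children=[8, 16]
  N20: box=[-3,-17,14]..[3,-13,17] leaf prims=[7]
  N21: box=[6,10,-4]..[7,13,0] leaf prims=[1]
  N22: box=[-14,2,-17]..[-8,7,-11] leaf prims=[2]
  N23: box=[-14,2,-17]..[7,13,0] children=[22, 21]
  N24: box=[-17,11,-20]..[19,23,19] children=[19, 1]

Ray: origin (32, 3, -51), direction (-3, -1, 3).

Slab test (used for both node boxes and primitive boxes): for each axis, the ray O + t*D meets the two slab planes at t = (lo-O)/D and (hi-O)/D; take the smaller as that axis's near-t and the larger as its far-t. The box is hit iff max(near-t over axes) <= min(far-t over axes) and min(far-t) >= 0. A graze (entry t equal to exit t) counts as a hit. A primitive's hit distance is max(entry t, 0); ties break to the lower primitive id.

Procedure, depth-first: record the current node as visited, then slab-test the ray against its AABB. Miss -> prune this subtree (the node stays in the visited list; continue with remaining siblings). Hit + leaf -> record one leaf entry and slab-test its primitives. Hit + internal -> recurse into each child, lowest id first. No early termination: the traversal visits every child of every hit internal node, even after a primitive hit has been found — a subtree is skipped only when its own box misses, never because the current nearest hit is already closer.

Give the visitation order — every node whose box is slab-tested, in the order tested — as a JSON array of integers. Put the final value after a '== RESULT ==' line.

Walk:
N0 x:[13/3,49/3] y:[-20,20] z:[31/3,70/3] -> hit [31/3,49/3], descend [2, 24]
  N2 x:[5,16] y:[-10,20] z:[34/3,70/3] -> hit [34/3,16], descend [3, 15]
    N3 x:[25/3,16] y:[-10,18] z:[34/3,17] -> hit [34/3,16], descend [5, 23]
      N5 x:[46/3,16] y:[15,18] z:[43/3,49/3] -> hit [46/3,16] leaf, test {P12@t=46/3}
      N23 x:[25/3,46/3] y:[-10,1] z:[34/3,17] -> miss, prune
    N15 x:[5,13] y:[-1,20] z:[46/3,70/3] -> miss, prune
  N24 x:[13/3,49/3] y:[-20,-8] z:[31/3,70/3] -> miss, prune

7 AABB tests over nodes [0, 2, 3, 5, 23, 15, 24]; 1 leaf entered; closest P12.

== RESULT ==
[0, 2, 3, 5, 23, 15, 24]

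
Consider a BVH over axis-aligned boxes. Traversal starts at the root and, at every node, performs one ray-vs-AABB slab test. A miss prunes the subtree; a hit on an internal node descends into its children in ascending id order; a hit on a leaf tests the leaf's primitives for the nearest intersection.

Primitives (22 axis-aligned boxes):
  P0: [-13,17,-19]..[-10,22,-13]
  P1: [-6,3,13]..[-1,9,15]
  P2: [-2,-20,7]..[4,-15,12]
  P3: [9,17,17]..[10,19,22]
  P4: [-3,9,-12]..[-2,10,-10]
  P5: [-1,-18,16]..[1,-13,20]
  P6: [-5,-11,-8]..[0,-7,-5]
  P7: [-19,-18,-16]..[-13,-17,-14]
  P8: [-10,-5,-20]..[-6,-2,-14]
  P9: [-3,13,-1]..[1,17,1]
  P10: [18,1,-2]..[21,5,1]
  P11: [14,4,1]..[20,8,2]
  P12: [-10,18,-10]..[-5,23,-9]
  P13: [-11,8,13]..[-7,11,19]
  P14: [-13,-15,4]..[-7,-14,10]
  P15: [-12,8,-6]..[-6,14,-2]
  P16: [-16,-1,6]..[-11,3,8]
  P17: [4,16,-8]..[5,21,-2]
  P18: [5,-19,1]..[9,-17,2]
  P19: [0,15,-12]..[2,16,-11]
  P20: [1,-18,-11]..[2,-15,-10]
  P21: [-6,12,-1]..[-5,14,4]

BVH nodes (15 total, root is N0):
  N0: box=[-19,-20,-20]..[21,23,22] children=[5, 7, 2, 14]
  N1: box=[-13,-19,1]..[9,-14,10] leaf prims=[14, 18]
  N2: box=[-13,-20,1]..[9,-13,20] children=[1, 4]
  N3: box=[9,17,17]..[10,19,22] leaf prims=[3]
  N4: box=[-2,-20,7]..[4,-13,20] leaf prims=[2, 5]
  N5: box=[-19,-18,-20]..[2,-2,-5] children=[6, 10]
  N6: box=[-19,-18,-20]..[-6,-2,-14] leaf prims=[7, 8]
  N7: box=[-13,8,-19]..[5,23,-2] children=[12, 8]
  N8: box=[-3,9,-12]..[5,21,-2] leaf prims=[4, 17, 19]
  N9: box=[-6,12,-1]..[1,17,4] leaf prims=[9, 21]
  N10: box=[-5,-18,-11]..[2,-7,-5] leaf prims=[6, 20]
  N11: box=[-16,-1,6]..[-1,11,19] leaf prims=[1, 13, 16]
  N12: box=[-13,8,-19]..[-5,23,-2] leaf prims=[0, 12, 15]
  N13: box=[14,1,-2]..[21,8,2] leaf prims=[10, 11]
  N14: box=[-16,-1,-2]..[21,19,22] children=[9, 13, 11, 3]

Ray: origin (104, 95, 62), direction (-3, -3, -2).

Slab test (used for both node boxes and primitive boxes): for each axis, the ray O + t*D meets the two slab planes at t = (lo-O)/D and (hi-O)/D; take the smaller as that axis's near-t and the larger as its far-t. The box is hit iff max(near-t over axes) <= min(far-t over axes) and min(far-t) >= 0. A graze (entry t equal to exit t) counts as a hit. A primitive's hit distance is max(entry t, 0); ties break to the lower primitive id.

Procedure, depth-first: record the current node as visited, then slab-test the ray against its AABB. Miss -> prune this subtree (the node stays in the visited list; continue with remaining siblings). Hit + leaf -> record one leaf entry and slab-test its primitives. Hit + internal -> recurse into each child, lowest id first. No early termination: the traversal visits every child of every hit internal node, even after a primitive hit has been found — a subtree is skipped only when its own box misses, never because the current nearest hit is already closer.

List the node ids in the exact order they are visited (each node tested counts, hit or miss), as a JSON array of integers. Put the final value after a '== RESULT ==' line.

Walk:
N0 x:[83/3,41] y:[24,115/3] z:[20,41] -> hit [83/3,115/3], descend [2, 5, 7, 14]
  N2 x:[95/3,39] y:[36,115/3] z:[21,61/2] -> miss, prune
  N5 x:[34,41] y:[97/3,113/3] z:[67/2,41] -> hit [34,113/3], descend [6, 10]
    N6 x:[110/3,41] y:[97/3,113/3] z:[38,41] -> miss, prune
    N10 x:[34,109/3] y:[34,113/3] z:[67/2,73/2] -> hit [34,109/3] leaf, test {P6@t=104/3, P20(miss)}
  N7 x:[33,39] y:[24,29] z:[32,81/2] -> miss, prune
  N14 x:[83/3,40] y:[76/3,32] z:[20,32] -> hit [83/3,32], descend [3, 9, 11, 13]
    N3 x:[94/3,95/3] y:[76/3,26] z:[20,45/2] -> miss, prune
    N9 x:[103/3,110/3] y:[26,83/3] z:[29,63/2] -> miss, prune
    N11 x:[35,40] y:[28,32] z:[43/2,28] -> miss, prune
    N13 x:[83/3,30] y:[29,94/3] z:[30,32] -> hit [30,30] leaf, test {P10(miss), P11@t=30}

Visited [0, 2, 5, 6, 10, 7, 14, 3, 9, 11, 13]. Tests: 11 box, 2 leaf. Nearest: P11.

== RESULT ==
[0, 2, 5, 6, 10, 7, 14, 3, 9, 11, 13]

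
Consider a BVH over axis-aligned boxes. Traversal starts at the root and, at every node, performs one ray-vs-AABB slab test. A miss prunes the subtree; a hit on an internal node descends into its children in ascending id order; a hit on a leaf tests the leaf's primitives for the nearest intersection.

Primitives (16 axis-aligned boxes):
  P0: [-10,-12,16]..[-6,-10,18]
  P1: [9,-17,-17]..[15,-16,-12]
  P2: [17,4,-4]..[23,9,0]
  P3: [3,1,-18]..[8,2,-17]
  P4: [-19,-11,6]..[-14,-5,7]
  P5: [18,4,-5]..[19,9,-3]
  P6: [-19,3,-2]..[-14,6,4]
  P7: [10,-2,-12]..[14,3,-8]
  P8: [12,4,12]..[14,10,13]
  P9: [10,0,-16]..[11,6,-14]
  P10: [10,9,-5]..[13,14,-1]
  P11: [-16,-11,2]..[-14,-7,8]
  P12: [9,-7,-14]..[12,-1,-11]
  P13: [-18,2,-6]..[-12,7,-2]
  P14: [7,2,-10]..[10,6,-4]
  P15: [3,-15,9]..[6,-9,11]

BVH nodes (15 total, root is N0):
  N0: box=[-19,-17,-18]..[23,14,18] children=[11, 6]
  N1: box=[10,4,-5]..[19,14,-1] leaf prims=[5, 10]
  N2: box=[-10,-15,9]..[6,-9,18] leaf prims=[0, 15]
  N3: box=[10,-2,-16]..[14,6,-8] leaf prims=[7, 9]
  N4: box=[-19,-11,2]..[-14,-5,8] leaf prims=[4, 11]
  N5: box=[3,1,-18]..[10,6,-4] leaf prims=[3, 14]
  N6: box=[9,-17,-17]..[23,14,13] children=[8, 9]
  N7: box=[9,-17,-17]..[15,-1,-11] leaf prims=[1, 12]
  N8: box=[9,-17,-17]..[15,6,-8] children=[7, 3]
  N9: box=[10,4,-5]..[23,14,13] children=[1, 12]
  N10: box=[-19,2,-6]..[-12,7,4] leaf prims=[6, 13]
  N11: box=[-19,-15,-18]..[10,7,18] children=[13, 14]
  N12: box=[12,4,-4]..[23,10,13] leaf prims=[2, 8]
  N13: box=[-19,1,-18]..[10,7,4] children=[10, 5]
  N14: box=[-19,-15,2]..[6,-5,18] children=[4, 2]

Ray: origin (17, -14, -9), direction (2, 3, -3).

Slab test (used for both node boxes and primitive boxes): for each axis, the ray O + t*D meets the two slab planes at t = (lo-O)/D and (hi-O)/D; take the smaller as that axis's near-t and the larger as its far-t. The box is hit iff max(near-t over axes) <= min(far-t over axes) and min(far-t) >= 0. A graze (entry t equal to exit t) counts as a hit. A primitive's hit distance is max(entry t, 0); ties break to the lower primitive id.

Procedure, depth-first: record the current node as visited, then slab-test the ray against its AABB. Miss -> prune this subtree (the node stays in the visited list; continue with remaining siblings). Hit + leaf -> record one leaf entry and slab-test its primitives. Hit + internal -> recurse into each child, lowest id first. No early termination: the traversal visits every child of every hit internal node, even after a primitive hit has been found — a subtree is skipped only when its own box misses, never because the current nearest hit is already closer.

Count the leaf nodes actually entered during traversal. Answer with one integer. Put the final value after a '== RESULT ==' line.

Walk:
N0 x:[-18,3] y:[-1,28/3] z:[-9,3] -> hit [-1,3], descend [6, 11]
  N6 x:[-4,3] y:[-1,28/3] z:[-22/3,8/3] -> hit [-1,8/3], descend [8, 9]
    N8 x:[-4,-1] y:[-1,20/3] z:[-1/3,8/3] -> miss, prune
    N9 x:[-7/2,3] y:[6,28/3] z:[-22/3,-4/3] -> miss, prune
  N11 x:[-18,-7/2] y:[-1/3,7] z:[-9,3] -> miss, prune

order=[0, 6, 8, 9, 11]  |boxes|=5  |leaves|=0  hit=miss

== RESULT ==
0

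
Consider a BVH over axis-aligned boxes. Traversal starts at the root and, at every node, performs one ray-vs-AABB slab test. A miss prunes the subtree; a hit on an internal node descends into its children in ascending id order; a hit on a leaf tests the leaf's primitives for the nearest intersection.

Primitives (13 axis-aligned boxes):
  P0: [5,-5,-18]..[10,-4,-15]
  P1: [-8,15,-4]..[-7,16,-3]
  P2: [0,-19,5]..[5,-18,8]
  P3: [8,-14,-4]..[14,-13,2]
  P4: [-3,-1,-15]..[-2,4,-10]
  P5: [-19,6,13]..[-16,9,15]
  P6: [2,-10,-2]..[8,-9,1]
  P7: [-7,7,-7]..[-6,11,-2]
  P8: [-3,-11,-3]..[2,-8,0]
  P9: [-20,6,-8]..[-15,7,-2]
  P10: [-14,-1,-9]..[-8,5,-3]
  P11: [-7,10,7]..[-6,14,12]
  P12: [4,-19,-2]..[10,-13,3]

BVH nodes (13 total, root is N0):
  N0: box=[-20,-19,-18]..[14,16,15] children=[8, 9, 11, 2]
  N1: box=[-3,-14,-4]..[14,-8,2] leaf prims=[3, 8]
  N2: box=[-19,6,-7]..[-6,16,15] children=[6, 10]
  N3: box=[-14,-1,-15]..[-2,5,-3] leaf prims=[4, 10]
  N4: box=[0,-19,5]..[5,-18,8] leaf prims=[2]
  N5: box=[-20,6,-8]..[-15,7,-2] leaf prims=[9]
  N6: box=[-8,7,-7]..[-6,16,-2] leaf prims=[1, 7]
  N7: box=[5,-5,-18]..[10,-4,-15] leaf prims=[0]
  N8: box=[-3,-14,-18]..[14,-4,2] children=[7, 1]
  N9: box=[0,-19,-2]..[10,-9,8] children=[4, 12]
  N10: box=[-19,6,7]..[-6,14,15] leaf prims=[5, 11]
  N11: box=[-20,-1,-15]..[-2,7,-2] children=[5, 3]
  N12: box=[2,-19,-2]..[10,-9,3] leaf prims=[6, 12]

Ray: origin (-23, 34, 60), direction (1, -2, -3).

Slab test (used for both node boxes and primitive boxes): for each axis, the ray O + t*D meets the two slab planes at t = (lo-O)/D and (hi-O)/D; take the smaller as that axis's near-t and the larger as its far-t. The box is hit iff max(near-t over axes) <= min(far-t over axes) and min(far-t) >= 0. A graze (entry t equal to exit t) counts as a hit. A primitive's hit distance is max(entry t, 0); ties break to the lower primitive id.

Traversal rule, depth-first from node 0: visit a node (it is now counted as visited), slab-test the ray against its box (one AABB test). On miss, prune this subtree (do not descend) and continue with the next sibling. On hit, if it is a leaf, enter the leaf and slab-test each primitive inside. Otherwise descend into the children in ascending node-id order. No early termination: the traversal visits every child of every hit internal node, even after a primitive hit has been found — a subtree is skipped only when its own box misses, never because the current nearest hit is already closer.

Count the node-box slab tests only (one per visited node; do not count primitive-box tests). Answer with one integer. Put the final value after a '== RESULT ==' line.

Traverse from the root:
N0 x:[3,37] y:[9,53/2] z:[15,26] -> hit [15,26], descend [2, 8, 9, 11]
  N2 x:[4,17] y:[9,14] z:[15,67/3] -> miss, prune
  N8 x:[20,37] y:[19,24] z:[58/3,26] -> hit [20,24], descend [1, 7]
    N1 x:[20,37] y:[21,24] z:[58/3,64/3] -> hit [21,64/3] leaf, test {P3(miss), P8@t=21}
    N7 x:[28,33] y:[19,39/2] z:[25,26] -> miss, prune
  N9 x:[23,33] y:[43/2,53/2] z:[52/3,62/3] -> miss, prune
  N11 x:[3,21] y:[27/2,35/2] z:[62/3,25] -> miss, prune

Summary -> nodes [0, 2, 8, 1, 7, 9, 11]; box-tests=7; leaf-entries=1; first=P8

== RESULT ==
7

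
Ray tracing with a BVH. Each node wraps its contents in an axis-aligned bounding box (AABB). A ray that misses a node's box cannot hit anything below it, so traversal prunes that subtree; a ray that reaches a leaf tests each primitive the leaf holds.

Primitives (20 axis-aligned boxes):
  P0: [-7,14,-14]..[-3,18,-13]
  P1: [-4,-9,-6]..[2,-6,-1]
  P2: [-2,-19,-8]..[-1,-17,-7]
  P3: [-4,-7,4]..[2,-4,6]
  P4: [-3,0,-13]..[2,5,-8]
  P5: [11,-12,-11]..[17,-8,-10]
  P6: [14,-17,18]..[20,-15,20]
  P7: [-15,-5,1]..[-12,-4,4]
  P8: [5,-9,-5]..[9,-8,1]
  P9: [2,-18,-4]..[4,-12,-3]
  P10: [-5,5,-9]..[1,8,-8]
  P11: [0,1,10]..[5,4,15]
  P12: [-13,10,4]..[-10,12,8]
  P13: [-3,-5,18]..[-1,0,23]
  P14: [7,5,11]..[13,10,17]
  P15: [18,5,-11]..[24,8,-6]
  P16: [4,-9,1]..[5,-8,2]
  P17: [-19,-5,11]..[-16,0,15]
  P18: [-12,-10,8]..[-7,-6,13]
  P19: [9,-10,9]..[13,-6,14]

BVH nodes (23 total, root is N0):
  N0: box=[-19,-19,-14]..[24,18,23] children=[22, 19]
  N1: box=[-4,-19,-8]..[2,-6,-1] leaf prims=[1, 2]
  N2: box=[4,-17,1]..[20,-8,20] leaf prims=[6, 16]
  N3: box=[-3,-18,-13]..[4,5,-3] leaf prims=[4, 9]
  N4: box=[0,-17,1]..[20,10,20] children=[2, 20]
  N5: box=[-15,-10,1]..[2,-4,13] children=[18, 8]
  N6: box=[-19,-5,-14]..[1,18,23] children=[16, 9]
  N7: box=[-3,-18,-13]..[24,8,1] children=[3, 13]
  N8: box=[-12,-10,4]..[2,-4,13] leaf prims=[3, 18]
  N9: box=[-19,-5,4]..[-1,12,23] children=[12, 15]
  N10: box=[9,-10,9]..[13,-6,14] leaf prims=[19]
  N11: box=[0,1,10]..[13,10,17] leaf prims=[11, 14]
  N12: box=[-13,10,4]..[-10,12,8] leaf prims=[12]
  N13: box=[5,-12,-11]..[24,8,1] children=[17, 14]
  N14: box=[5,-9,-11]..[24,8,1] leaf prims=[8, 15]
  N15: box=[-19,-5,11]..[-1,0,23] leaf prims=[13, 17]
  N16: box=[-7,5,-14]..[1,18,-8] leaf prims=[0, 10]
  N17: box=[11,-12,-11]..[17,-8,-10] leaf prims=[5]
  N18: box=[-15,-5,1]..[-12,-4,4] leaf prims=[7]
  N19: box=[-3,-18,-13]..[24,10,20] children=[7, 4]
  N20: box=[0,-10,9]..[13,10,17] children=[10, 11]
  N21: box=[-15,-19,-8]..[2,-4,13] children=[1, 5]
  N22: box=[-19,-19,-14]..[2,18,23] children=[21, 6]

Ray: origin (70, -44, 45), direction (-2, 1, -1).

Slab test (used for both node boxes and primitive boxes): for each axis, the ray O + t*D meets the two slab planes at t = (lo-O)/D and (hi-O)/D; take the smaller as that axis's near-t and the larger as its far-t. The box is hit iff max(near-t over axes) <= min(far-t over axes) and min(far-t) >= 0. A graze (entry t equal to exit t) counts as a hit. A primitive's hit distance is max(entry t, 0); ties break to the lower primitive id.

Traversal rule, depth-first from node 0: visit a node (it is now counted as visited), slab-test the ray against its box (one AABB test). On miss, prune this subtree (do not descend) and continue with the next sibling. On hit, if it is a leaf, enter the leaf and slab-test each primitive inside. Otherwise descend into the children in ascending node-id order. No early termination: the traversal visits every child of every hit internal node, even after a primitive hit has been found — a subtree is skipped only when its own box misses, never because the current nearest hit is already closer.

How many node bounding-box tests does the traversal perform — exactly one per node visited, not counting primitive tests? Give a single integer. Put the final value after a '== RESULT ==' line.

Traverse from the root:
N0 x:[23,89/2] y:[25,62] z:[22,59] -> hit [25,89/2], descend [19, 22]
  N19 x:[23,73/2] y:[26,54] z:[25,58] -> hit [26,73/2], descend [4, 7]
    N4 x:[25,35] y:[27,54] z:[25,44] -> hit [27,35], descend [2, 20]
      N2 x:[25,33] y:[27,36] z:[25,44] -> hit [27,33] leaf, test {P6@t=27, P16(miss)}
      N20 x:[57/2,35] y:[34,54] z:[28,36] -> hit [34,35], descend [10, 11]
        N10 x:[57/2,61/2] y:[34,38] z:[31,36] -> miss, prune
        N11 x:[57/2,35] y:[45,54] z:[28,35] -> miss, prune
    N7 x:[23,73/2] y:[26,52] z:[44,58] -> miss, prune
  N22 x:[34,89/2] y:[25,62] z:[22,59] -> hit [34,89/2], descend [6, 21]
    N6 x:[69/2,89/2] y:[39,62] z:[22,59] -> hit [39,89/2], descend [9, 16]
      N9 x:[71/2,89/2] y:[39,56] z:[22,41] -> hit [39,41], descend [12, 15]
        N12 x:[40,83/2] y:[54,56] z:[37,41] -> miss, prune
        N15 x:[71/2,89/2] y:[39,44] z:[22,34] -> miss, prune
      N16 x:[69/2,77/2] y:[49,62] z:[53,59] -> miss, prune
    N21 x:[34,85/2] y:[25,40] z:[32,53] -> hit [34,40], descend [1, 5]
      N1 x:[34,37] y:[25,38] z:[46,53] -> miss, prune
      N5 x:[34,85/2] y:[34,40] z:[32,44] -> hit [34,40], descend [8, 18]
        N8 x:[34,41] y:[34,40] z:[32,41] -> hit [34,40] leaf, test {P3(miss), P18(miss)}
        N18 x:[41,85/2] y:[39,40] z:[41,44] -> miss, prune

Visited [0, 19, 4, 2, 20, 10, 11, 7, 22, 6, 9, 12, 15, 16, 21, 1, 5, 8, 18]. Tests: 19 box, 2 leaf. Nearest: P6.

== RESULT ==
19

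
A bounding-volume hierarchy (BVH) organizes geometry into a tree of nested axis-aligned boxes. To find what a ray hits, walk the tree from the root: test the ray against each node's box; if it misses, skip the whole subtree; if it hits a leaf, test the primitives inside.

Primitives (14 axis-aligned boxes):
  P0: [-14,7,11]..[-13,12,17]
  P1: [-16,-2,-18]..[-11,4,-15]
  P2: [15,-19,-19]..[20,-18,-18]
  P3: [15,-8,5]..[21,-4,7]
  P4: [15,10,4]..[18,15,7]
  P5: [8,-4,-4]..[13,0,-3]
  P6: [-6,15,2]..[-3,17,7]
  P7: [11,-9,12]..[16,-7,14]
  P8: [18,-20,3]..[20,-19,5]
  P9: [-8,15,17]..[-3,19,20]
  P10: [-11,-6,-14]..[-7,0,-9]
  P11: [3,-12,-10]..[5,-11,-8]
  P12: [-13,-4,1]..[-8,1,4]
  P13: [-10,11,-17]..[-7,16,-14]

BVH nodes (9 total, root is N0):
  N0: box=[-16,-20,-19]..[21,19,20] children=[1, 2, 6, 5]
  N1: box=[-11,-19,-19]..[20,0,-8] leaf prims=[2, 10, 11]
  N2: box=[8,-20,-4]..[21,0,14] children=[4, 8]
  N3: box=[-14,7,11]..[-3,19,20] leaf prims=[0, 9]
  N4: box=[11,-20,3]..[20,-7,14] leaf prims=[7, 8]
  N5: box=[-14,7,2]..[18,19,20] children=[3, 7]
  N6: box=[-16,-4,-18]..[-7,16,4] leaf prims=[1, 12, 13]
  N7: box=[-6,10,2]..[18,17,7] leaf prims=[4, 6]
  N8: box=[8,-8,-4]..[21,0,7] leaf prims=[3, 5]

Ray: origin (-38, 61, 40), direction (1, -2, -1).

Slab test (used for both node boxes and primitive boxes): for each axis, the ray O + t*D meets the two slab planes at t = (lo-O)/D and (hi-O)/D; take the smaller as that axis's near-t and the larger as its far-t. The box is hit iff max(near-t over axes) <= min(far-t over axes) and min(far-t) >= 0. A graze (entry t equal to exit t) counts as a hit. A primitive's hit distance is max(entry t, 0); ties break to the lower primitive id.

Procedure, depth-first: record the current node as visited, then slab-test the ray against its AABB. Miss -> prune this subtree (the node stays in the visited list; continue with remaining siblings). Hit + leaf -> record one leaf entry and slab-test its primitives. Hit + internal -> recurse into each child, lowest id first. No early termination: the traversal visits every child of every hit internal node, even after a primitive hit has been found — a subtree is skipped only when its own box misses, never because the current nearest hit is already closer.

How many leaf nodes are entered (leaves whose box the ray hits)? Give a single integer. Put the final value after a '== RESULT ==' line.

Walk:
N0 x:[22,59] y:[21,81/2] z:[20,59] -> hit [22,81/2], descend [1, 2, 5, 6]
  N1 x:[27,58] y:[61/2,40] z:[48,59] -> miss, prune
  N2 x:[46,59] y:[61/2,81/2] z:[26,44] -> miss, prune
  N5 x:[24,56] y:[21,27] z:[20,38] -> hit [24,27], descend [3, 7]
    N3 x:[24,35] y:[21,27] z:[20,29] -> hit [24,27] leaf, test {P0@t=49/2, P9(miss)}
    N7 x:[32,56] y:[22,51/2] z:[33,38] -> miss, prune
  N6 x:[22,31] y:[45/2,65/2] z:[36,58] -> miss, prune

order=[0, 1, 2, 5, 3, 7, 6]  |boxes|=7  |leaves|=1  hit=P0

== RESULT ==
1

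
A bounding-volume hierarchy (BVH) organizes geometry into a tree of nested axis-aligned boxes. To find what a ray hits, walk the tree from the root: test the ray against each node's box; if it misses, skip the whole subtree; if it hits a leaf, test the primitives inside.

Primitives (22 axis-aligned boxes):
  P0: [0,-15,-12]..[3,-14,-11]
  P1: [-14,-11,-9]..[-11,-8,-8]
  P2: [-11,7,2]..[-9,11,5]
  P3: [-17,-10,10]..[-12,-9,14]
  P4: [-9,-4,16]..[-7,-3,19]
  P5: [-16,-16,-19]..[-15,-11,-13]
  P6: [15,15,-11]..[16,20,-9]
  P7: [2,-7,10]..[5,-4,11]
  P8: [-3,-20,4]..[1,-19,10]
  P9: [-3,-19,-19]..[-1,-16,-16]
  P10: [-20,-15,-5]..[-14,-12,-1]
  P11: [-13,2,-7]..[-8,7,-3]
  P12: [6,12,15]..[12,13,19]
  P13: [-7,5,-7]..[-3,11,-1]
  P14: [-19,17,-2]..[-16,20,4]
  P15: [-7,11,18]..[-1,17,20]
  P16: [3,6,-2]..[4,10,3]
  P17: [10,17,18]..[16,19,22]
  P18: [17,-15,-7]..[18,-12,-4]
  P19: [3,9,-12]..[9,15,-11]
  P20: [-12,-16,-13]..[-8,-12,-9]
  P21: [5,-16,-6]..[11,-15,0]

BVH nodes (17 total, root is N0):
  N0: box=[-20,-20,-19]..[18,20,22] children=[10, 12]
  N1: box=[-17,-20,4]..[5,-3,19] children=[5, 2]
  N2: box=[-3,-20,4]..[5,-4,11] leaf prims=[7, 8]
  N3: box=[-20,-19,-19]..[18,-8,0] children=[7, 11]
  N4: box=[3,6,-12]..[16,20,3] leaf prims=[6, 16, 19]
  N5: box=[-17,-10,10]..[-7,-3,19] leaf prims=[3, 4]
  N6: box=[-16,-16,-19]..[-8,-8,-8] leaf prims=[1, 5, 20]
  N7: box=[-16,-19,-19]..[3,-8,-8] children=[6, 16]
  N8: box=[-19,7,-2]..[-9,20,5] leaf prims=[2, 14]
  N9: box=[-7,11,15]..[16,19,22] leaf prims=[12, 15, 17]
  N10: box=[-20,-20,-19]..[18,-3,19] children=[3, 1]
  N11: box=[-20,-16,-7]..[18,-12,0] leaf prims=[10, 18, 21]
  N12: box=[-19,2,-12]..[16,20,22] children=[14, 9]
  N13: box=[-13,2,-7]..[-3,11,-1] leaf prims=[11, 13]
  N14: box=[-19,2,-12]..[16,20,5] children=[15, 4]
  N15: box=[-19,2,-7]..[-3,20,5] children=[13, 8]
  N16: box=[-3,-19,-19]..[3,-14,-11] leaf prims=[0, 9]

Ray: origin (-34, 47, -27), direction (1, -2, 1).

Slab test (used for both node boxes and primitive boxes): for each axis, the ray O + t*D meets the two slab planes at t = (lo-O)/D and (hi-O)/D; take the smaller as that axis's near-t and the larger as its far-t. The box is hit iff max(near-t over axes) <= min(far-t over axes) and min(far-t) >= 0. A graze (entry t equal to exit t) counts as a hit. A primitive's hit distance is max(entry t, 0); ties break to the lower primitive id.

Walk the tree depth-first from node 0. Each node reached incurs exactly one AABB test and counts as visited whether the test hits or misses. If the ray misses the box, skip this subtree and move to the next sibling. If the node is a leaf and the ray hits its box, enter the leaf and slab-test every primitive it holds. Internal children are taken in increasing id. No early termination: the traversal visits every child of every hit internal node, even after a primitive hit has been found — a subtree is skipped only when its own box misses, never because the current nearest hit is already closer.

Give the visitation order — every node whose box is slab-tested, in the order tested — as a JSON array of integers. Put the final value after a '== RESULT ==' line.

Trace the traversal:
N0 x:[14,52] y:[27/2,67/2] z:[8,49] -> hit [14,67/2], descend [10, 12]
  N10 x:[14,52] y:[25,67/2] z:[8,46] -> hit [25,67/2], descend [1, 3]
    N1 x:[17,39] y:[25,67/2] z:[31,46] -> hit [31,67/2], descend [2, 5]
      N2 x:[31,39] y:[51/2,67/2] z:[31,38] -> hit [31,67/2] leaf, test {P7(miss), P8@t=33}
      N5 x:[17,27] y:[25,57/2] z:[37,46] -> miss, prune
    N3 x:[14,52] y:[55/2,33] z:[8,27] -> miss, prune
  N12 x:[15,50] y:[27/2,45/2] z:[15,49] -> hit [15,45/2], descend [9, 14]
    N9 x:[27,50] y:[14,18] z:[42,49] -> miss, prune
    N14 x:[15,50] y:[27/2,45/2] z:[15,32] -> hit [15,45/2], descend [4, 15]
      N4 x:[37,50] y:[27/2,41/2] z:[15,30] -> miss, prune
      N15 x:[15,31] y:[27/2,45/2] z:[20,32] -> hit [20,45/2], descend [8, 13]
        N8 x:[15,25] y:[27/2,20] z:[25,32] -> miss, prune
        N13 x:[21,31] y:[18,45/2] z:[20,26] -> hit [21,45/2] leaf, test {P11@t=21, P13(miss)}

Summary -> nodes [0, 10, 1, 2, 5, 3, 12, 9, 14, 4, 15, 8, 13]; box-tests=13; leaf-entries=2; first=P11

== RESULT ==
[0, 10, 1, 2, 5, 3, 12, 9, 14, 4, 15, 8, 13]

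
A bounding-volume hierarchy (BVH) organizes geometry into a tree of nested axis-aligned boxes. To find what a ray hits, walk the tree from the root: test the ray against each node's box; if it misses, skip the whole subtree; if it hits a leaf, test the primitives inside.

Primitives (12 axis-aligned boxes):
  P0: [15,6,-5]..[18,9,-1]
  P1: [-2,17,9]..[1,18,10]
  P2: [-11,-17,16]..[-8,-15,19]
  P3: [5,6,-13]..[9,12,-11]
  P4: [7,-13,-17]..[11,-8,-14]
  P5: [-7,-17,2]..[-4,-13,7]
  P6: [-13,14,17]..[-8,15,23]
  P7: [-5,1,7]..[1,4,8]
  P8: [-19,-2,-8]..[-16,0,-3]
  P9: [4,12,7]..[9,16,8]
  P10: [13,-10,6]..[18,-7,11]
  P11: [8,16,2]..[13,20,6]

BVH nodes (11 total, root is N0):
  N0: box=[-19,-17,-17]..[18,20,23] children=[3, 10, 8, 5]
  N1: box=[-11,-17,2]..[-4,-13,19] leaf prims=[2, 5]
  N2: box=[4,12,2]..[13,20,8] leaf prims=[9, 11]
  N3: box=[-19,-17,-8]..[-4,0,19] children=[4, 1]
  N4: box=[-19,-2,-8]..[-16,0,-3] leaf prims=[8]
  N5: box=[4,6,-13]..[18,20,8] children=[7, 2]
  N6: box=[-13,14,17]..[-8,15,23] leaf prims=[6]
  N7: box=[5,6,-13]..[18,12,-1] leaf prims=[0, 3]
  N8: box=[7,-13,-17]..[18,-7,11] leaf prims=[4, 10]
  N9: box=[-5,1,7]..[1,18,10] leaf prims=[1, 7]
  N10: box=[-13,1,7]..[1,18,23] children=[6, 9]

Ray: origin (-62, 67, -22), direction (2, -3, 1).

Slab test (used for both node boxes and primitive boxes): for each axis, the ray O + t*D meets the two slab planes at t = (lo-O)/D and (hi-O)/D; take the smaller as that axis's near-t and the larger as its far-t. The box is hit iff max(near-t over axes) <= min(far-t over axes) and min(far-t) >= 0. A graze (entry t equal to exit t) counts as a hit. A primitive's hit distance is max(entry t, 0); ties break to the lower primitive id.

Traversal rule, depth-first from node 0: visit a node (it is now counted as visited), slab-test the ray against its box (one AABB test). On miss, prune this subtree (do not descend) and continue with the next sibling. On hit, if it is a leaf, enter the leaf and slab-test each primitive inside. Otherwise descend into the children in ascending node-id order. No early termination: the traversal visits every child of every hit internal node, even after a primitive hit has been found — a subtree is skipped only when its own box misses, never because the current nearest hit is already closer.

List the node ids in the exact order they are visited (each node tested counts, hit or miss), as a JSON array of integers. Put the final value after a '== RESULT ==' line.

Trace the traversal:
N0 x:[43/2,40] y:[47/3,28] z:[5,45] -> hit [43/2,28], descend [3, 5, 8, 10]
  N3 x:[43/2,29] y:[67/3,28] z:[14,41] -> hit [67/3,28], descend [1, 4]
    N1 x:[51/2,29] y:[80/3,28] z:[24,41] -> hit [80/3,28] leaf, test {P2(miss), P5@t=55/2}
    N4 x:[43/2,23] y:[67/3,23] z:[14,19] -> miss, prune
  N5 x:[33,40] y:[47/3,61/3] z:[9,30] -> miss, prune
  N8 x:[69/2,40] y:[74/3,80/3] z:[5,33] -> miss, prune
  N10 x:[49/2,63/2] y:[49/3,22] z:[29,45] -> miss, prune

Summary -> nodes [0, 3, 1, 4, 5, 8, 10]; box-tests=7; leaf-entries=1; first=P5

== RESULT ==
[0, 3, 1, 4, 5, 8, 10]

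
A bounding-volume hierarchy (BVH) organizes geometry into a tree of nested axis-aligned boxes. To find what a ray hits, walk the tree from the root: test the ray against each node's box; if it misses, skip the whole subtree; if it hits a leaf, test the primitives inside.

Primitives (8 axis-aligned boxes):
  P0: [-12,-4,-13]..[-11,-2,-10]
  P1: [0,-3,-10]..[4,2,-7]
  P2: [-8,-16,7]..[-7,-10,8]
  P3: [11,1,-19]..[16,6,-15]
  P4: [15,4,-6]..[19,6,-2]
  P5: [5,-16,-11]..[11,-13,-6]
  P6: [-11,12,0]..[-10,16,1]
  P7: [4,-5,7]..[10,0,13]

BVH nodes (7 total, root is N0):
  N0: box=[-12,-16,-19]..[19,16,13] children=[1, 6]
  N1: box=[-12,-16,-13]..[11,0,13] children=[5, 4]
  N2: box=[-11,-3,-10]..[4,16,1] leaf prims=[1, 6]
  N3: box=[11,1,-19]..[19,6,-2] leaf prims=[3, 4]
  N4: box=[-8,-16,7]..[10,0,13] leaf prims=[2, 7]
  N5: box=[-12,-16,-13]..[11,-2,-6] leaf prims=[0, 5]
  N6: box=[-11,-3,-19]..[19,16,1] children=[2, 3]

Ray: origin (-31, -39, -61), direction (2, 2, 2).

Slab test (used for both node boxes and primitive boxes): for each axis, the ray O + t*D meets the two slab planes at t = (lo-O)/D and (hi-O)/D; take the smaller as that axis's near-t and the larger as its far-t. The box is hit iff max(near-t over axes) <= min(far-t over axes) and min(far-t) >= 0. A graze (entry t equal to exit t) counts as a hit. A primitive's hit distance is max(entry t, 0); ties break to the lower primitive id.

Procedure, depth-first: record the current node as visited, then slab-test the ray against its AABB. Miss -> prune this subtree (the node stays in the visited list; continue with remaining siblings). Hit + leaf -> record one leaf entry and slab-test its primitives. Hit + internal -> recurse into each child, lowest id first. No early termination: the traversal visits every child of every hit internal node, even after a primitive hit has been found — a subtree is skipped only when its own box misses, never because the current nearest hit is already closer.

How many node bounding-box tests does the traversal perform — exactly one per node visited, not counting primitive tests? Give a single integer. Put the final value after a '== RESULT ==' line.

Walk:
N0 x:[19/2,25] y:[23/2,55/2] z:[21,37] -> hit [21,25], descend [1, 6]
  N1 x:[19/2,21] y:[23/2,39/2] z:[24,37] -> miss, prune
  N6 x:[10,25] y:[18,55/2] z:[21,31] -> hit [21,25], descend [2, 3]
    N2 x:[10,35/2] y:[18,55/2] z:[51/2,31] -> miss, prune
    N3 x:[21,25] y:[20,45/2] z:[21,59/2] -> hit [21,45/2] leaf, test {P3@t=21, P4(miss)}

5 AABB tests over nodes [0, 1, 6, 2, 3]; 1 leaf entered; closest P3.

== RESULT ==
5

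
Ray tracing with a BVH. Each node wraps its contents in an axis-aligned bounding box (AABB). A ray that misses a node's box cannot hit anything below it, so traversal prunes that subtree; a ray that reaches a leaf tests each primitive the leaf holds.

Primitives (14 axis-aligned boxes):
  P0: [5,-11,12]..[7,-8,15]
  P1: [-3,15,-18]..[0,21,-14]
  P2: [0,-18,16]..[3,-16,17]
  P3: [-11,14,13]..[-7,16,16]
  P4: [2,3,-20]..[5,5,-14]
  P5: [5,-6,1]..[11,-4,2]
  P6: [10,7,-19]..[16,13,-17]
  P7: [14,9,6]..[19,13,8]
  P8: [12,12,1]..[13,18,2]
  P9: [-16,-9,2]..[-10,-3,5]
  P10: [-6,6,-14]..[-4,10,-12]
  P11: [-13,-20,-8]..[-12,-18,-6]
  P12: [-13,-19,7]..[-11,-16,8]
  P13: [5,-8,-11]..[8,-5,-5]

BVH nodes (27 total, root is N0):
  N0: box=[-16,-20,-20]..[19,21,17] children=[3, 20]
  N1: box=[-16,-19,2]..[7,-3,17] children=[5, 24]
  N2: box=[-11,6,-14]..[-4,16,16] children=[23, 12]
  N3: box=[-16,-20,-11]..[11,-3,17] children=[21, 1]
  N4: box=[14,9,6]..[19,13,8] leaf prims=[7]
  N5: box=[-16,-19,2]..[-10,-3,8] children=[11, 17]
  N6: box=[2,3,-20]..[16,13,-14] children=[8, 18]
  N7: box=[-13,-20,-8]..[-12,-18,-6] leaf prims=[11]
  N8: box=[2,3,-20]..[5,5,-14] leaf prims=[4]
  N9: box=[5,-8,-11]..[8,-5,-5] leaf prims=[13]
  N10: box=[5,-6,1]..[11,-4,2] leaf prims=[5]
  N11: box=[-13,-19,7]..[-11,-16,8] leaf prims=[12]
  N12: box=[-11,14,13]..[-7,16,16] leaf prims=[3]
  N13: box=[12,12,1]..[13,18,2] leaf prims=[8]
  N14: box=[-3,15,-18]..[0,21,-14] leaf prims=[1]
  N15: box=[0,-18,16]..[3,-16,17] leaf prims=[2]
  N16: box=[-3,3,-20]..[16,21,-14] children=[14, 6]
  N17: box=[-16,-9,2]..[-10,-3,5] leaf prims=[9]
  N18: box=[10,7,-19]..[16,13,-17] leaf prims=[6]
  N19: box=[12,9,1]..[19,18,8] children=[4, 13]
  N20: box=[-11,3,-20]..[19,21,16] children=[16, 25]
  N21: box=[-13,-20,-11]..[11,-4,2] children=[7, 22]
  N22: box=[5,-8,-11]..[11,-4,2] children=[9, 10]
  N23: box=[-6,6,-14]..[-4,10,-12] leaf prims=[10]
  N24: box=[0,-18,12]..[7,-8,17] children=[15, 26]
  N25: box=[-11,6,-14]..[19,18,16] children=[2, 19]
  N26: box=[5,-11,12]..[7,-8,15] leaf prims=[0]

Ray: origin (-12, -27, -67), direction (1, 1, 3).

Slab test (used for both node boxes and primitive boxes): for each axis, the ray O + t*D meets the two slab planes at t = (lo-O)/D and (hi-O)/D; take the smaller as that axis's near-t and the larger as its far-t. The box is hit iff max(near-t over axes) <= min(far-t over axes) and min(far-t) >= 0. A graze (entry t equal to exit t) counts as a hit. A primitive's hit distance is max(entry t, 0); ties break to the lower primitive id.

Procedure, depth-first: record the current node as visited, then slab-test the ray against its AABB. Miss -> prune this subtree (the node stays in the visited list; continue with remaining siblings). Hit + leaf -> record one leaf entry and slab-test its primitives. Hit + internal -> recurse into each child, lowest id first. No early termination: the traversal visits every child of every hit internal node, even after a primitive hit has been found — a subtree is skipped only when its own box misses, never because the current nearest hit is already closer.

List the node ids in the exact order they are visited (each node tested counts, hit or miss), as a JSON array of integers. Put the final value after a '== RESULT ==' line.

Walk:
N0 x:[-4,31] y:[7,48] z:[47/3,28] -> hit [47/3,28], descend [3, 20]
  N3 x:[-4,23] y:[7,24] z:[56/3,28] -> hit [56/3,23], descend [1, 21]
    N1 x:[-4,19] y:[8,24] z:[23,28] -> miss, prune
    N21 x:[-1,23] y:[7,23] z:[56/3,23] -> hit [56/3,23], descend [7, 22]
      N7 x:[-1,0] y:[7,9] z:[59/3,61/3] -> miss, prune
      N22 x:[17,23] y:[19,23] z:[56/3,23] -> hit [19,23], descend [9, 10]
        N9 x:[17,20] y:[19,22] z:[56/3,62/3] -> hit [19,20] leaf, test {P13@t=19}
        N10 x:[17,23] y:[21,23] z:[68/3,23] -> hit [68/3,23] leaf, test {P5@t=68/3}
  N20 x:[1,31] y:[30,48] z:[47/3,83/3] -> miss, prune

Visited [0, 3, 1, 21, 7, 22, 9, 10, 20]. Tests: 9 box, 2 leaf. Nearest: P13.

== RESULT ==
[0, 3, 1, 21, 7, 22, 9, 10, 20]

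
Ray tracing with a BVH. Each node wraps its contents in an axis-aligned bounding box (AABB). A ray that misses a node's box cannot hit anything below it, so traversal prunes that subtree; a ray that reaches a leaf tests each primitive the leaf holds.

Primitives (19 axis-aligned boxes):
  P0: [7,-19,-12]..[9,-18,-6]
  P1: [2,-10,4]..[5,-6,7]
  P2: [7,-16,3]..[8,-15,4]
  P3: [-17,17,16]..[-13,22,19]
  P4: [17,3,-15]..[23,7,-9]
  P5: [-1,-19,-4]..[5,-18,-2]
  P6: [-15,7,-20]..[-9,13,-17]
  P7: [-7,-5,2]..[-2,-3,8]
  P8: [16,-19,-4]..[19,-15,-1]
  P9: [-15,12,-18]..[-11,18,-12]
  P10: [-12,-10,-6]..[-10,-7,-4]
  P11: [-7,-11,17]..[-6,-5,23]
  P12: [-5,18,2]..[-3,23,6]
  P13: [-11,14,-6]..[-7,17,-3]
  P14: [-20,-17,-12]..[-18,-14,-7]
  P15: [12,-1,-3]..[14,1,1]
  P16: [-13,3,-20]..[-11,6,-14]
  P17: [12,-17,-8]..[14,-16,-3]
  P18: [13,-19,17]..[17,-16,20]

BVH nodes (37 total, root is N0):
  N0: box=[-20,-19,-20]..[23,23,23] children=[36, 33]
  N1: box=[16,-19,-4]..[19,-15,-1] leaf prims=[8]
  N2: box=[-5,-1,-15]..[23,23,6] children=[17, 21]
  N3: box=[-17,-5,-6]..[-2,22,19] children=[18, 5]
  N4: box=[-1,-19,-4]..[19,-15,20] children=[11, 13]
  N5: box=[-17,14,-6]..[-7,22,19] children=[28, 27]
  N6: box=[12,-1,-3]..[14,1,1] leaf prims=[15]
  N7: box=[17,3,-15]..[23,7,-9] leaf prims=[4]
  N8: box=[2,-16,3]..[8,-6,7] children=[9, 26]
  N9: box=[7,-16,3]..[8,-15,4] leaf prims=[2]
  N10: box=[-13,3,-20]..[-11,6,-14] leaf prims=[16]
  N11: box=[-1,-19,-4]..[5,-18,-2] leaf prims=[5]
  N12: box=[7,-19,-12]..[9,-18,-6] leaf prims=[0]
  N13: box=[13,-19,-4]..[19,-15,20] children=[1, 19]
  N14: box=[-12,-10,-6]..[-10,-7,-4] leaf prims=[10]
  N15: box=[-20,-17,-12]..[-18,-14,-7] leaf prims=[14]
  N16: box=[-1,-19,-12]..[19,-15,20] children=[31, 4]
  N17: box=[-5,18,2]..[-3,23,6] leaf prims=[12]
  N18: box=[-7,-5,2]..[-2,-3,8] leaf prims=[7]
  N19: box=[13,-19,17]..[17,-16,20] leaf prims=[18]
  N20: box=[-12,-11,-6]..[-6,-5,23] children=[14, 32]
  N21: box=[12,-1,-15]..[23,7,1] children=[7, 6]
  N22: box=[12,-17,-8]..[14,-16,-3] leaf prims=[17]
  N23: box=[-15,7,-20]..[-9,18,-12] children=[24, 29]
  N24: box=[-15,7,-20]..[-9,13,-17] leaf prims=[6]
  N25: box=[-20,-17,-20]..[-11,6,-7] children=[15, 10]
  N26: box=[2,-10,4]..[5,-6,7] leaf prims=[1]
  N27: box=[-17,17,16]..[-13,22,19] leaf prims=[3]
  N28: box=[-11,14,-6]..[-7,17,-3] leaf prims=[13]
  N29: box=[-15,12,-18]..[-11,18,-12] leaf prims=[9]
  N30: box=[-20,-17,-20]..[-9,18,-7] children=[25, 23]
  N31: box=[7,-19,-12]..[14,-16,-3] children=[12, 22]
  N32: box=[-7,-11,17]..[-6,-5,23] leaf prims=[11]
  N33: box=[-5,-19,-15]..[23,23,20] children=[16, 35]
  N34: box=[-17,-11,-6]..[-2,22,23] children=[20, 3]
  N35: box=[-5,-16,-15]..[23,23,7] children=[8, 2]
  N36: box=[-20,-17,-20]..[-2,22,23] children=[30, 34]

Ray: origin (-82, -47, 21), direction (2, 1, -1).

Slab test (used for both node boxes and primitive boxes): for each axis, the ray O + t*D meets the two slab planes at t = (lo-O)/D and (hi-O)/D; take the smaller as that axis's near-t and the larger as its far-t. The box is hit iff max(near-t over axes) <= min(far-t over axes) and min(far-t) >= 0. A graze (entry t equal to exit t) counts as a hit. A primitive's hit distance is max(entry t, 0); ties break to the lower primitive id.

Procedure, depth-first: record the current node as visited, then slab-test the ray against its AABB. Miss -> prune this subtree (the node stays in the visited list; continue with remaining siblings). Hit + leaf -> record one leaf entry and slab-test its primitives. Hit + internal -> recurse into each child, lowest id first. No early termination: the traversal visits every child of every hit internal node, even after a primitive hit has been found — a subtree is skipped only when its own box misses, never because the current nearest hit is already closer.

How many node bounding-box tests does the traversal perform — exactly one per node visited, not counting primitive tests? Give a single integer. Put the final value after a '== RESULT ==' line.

Traverse from the root:
N0 x:[31,105/2] y:[28,70] z:[-2,41] -> hit [31,41], descend [33, 36]
  N33 x:[77/2,105/2] y:[28,70] z:[1,36] -> miss, prune
  N36 x:[31,40] y:[30,69] z:[-2,41] -> hit [31,40], descend [30, 34]
    N30 x:[31,73/2] y:[30,65] z:[28,41] -> hit [31,73/2], descend [23, 25]
      N23 x:[67/2,73/2] y:[54,65] z:[33,41] -> miss, prune
      N25 x:[31,71/2] y:[30,53] z:[28,41] -> hit [31,71/2], descend [10, 15]
        N10 x:[69/2,71/2] y:[50,53] z:[35,41] -> miss, prune
        N15 x:[31,32] y:[30,33] z:[28,33] -> hit [31,32] leaf, test {P14@t=31}
    N34 x:[65/2,40] y:[36,69] z:[-2,27] -> miss, prune

9 AABB tests over nodes [0, 33, 36, 30, 23, 25, 10, 15, 34]; 1 leaf entered; closest P14.

== RESULT ==
9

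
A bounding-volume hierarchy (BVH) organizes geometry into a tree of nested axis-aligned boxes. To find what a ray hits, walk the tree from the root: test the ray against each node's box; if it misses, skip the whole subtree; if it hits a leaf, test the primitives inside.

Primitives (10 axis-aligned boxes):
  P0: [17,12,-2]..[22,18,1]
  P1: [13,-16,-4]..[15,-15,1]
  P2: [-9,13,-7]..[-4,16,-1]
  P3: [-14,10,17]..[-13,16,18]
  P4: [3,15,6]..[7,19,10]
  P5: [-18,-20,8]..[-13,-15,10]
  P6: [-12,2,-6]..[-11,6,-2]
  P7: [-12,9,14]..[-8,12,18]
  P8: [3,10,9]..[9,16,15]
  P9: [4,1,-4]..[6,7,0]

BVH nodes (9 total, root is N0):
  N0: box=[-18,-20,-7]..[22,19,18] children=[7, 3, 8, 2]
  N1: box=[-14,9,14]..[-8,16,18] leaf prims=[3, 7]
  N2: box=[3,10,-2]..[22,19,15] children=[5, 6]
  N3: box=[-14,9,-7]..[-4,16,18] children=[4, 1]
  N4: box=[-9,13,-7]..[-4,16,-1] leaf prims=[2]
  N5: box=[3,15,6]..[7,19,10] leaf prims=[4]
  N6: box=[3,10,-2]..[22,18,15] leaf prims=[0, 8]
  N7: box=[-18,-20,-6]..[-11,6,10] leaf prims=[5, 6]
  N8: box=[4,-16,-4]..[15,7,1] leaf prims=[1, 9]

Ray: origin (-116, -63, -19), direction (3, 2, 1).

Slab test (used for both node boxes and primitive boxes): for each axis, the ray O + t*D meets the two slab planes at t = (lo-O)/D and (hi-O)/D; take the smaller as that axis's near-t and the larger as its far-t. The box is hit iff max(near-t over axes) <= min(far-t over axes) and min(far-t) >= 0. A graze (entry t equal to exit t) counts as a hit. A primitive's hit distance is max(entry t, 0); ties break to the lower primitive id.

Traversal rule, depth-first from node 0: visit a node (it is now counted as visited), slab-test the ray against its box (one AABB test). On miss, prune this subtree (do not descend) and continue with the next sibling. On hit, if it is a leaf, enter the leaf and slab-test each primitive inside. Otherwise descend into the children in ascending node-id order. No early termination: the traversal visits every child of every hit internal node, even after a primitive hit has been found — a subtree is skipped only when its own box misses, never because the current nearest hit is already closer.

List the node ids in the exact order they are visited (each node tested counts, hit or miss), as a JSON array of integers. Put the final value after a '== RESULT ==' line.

Traverse from the root:
N0 x:[98/3,46] y:[43/2,41] z:[12,37] -> hit [98/3,37], descend [2, 3, 7, 8]
  N2 x:[119/3,46] y:[73/2,41] z:[17,34] -> miss, prune
  N3 x:[34,112/3] y:[36,79/2] z:[12,37] -> hit [36,37], descend [1, 4]
    N1 x:[34,36] y:[36,79/2] z:[33,37] -> hit [36,36] leaf, test {P3(miss), P7@t=36}
    N4 x:[107/3,112/3] y:[38,79/2] z:[12,18] -> miss, prune
  N7 x:[98/3,35] y:[43/2,69/2] z:[13,29] -> miss, prune
  N8 x:[40,131/3] y:[47/2,35] z:[15,20] -> miss, prune

Summary -> nodes [0, 2, 3, 1, 4, 7, 8]; box-tests=7; leaf-entries=1; first=P7

== RESULT ==
[0, 2, 3, 1, 4, 7, 8]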